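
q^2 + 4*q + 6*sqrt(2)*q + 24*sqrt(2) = (q + 4)*(q + 6*sqrt(2))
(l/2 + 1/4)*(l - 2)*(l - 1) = l^3/2 - 5*l^2/4 + l/4 + 1/2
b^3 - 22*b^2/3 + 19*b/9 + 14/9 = (b - 7)*(b - 2/3)*(b + 1/3)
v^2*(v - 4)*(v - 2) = v^4 - 6*v^3 + 8*v^2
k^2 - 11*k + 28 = (k - 7)*(k - 4)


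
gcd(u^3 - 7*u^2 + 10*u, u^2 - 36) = 1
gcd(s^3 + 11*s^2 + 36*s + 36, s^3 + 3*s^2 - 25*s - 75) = s + 3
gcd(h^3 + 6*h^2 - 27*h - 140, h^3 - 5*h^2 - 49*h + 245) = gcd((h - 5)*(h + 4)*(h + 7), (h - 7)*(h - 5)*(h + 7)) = h^2 + 2*h - 35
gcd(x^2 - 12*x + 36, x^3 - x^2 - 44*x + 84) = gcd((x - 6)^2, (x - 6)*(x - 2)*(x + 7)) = x - 6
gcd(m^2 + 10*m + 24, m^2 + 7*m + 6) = m + 6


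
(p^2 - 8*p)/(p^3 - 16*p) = (p - 8)/(p^2 - 16)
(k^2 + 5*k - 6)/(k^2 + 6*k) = (k - 1)/k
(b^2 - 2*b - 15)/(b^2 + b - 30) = (b + 3)/(b + 6)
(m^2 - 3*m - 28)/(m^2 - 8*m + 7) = (m + 4)/(m - 1)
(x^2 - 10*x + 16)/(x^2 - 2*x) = (x - 8)/x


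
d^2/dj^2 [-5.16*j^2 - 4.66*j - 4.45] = -10.3200000000000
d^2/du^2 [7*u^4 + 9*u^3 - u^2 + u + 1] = 84*u^2 + 54*u - 2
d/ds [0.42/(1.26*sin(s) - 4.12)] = -0.5292*cos(s)/(1.26*sin(s) - 4.12)^2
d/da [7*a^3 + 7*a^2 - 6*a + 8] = 21*a^2 + 14*a - 6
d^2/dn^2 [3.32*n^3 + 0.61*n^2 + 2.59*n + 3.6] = 19.92*n + 1.22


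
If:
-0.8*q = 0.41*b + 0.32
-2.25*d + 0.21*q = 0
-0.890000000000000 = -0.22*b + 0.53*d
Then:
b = 3.55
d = -0.21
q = -2.22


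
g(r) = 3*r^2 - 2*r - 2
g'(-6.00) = -38.00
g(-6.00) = 118.00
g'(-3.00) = -20.00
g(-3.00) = 31.00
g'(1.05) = 4.30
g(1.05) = -0.79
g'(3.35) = 18.10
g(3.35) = 24.97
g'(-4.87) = -31.22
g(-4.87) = 78.89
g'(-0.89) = -7.34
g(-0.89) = 2.16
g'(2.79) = 14.74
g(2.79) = 15.77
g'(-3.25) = -21.50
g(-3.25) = 36.19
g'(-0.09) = -2.54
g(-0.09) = -1.80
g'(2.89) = 15.34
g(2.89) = 17.28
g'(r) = 6*r - 2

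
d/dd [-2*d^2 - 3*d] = -4*d - 3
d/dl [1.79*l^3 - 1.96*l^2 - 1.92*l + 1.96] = 5.37*l^2 - 3.92*l - 1.92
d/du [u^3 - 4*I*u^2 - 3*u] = 3*u^2 - 8*I*u - 3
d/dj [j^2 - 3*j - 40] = 2*j - 3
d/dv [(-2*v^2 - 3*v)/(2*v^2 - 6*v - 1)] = (18*v^2 + 4*v + 3)/(4*v^4 - 24*v^3 + 32*v^2 + 12*v + 1)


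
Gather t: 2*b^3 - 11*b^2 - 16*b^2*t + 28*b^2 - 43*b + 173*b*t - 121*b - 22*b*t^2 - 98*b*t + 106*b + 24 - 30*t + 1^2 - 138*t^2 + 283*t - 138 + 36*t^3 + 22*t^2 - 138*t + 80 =2*b^3 + 17*b^2 - 58*b + 36*t^3 + t^2*(-22*b - 116) + t*(-16*b^2 + 75*b + 115) - 33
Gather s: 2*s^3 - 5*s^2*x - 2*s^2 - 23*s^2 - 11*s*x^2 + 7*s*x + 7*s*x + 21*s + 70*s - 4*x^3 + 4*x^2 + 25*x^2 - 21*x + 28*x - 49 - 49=2*s^3 + s^2*(-5*x - 25) + s*(-11*x^2 + 14*x + 91) - 4*x^3 + 29*x^2 + 7*x - 98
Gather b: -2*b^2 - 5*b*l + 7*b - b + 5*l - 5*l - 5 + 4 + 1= -2*b^2 + b*(6 - 5*l)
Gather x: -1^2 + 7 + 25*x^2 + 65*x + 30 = 25*x^2 + 65*x + 36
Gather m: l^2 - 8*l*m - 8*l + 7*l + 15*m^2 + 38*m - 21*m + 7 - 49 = l^2 - l + 15*m^2 + m*(17 - 8*l) - 42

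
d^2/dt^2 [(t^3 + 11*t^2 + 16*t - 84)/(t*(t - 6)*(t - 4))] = 2*(21*t^6 - 24*t^5 - 1776*t^4 + 11152*t^3 - 31248*t^2 + 60480*t - 48384)/(t^3*(t^6 - 30*t^5 + 372*t^4 - 2440*t^3 + 8928*t^2 - 17280*t + 13824))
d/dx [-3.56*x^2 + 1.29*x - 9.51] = 1.29 - 7.12*x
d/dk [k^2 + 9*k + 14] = 2*k + 9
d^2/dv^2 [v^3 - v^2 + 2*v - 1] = 6*v - 2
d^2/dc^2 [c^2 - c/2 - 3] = 2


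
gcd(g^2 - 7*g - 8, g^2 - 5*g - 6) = g + 1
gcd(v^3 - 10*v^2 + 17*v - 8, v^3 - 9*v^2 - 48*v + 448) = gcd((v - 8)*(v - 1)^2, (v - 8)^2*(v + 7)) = v - 8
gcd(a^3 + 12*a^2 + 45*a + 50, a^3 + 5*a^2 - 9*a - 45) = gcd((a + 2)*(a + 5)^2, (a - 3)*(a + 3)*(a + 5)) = a + 5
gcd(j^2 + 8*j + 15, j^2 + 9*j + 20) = j + 5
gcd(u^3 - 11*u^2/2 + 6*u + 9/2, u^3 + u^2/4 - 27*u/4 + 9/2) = 1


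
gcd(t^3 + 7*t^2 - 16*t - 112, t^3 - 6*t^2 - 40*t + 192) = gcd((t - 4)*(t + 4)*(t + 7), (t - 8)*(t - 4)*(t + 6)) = t - 4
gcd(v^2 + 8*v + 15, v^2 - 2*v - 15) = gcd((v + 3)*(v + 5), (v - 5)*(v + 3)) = v + 3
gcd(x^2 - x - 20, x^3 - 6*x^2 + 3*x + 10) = x - 5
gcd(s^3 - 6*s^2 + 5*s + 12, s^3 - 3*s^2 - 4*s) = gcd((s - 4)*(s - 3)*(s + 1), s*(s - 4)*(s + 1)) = s^2 - 3*s - 4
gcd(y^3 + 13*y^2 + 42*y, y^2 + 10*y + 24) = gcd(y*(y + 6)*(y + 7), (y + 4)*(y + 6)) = y + 6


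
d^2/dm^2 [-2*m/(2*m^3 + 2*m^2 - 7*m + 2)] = 4*(-m*(6*m^2 + 4*m - 7)^2 + (6*m^2 + 2*m*(3*m + 1) + 4*m - 7)*(2*m^3 + 2*m^2 - 7*m + 2))/(2*m^3 + 2*m^2 - 7*m + 2)^3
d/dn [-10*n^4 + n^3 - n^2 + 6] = n*(-40*n^2 + 3*n - 2)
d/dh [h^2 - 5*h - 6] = 2*h - 5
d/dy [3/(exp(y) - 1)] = -3/(4*sinh(y/2)^2)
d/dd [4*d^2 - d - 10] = 8*d - 1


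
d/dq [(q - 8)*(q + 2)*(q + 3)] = 3*q^2 - 6*q - 34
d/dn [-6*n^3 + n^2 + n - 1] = -18*n^2 + 2*n + 1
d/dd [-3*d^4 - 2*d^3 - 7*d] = -12*d^3 - 6*d^2 - 7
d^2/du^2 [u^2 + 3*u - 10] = 2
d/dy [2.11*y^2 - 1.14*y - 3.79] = 4.22*y - 1.14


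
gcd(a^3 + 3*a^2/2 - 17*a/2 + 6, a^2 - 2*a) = 1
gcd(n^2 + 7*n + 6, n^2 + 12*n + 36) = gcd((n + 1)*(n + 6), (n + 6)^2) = n + 6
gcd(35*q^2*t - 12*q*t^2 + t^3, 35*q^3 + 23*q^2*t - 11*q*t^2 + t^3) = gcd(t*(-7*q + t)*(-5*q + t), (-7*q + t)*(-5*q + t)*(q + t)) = 35*q^2 - 12*q*t + t^2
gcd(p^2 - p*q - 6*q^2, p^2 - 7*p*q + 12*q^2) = p - 3*q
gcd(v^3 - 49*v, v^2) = v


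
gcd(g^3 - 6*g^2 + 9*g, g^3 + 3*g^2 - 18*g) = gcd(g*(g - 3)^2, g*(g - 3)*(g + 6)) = g^2 - 3*g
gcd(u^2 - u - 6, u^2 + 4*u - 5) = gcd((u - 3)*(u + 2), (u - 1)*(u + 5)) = 1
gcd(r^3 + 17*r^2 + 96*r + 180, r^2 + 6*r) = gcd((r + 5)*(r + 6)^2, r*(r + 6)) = r + 6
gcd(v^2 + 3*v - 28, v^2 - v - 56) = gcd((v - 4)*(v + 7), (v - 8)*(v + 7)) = v + 7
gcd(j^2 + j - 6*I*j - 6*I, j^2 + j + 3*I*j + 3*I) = j + 1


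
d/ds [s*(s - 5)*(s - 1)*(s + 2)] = 4*s^3 - 12*s^2 - 14*s + 10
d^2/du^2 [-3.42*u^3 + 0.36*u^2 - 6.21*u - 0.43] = 0.72 - 20.52*u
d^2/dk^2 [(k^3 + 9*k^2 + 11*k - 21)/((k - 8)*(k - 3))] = 6*(69*k^3 - 501*k^2 + 543*k + 2017)/(k^6 - 33*k^5 + 435*k^4 - 2915*k^3 + 10440*k^2 - 19008*k + 13824)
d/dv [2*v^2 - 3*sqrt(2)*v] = 4*v - 3*sqrt(2)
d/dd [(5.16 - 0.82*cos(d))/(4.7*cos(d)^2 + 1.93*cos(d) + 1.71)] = (-3.854*cos(d)^2 + 48.504*cos(d) + 11.361)*sin(d)/(22.09*cos(d)^4 + 18.142*cos(d)^3 + 19.7989*cos(d)^2 + 6.6006*cos(d) + 2.9241)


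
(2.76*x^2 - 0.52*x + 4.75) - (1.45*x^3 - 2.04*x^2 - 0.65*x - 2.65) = -1.45*x^3 + 4.8*x^2 + 0.13*x + 7.4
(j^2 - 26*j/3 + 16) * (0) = 0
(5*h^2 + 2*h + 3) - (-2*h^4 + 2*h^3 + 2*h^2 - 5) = 2*h^4 - 2*h^3 + 3*h^2 + 2*h + 8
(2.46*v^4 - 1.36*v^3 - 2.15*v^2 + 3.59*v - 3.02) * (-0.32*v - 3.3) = -0.7872*v^5 - 7.6828*v^4 + 5.176*v^3 + 5.9462*v^2 - 10.8806*v + 9.966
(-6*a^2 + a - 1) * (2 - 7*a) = 42*a^3 - 19*a^2 + 9*a - 2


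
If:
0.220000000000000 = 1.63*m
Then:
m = 0.13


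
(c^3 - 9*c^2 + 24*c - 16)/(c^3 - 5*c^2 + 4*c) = (c - 4)/c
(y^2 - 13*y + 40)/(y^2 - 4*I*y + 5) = (y^2 - 13*y + 40)/(y^2 - 4*I*y + 5)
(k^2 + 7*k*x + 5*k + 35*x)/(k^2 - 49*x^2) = (-k - 5)/(-k + 7*x)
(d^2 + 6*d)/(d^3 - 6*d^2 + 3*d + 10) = d*(d + 6)/(d^3 - 6*d^2 + 3*d + 10)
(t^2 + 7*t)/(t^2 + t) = (t + 7)/(t + 1)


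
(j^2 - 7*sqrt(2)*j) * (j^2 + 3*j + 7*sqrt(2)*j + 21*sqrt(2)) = j^4 + 3*j^3 - 98*j^2 - 294*j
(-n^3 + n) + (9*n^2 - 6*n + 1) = -n^3 + 9*n^2 - 5*n + 1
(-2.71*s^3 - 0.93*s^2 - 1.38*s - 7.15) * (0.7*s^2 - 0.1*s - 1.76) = -1.897*s^5 - 0.38*s^4 + 3.8966*s^3 - 3.2302*s^2 + 3.1438*s + 12.584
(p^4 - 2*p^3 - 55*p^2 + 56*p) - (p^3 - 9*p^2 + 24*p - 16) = p^4 - 3*p^3 - 46*p^2 + 32*p + 16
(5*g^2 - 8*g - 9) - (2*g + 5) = 5*g^2 - 10*g - 14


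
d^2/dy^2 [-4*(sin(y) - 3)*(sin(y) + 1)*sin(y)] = -36*sin(y)*cos(y)^2 + 32*cos(y)^2 - 16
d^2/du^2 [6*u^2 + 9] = 12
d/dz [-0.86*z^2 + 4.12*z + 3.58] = 4.12 - 1.72*z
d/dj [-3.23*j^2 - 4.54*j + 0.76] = -6.46*j - 4.54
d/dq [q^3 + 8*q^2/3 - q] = 3*q^2 + 16*q/3 - 1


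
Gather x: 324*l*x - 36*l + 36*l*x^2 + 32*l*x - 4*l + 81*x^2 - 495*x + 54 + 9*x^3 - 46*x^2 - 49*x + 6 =-40*l + 9*x^3 + x^2*(36*l + 35) + x*(356*l - 544) + 60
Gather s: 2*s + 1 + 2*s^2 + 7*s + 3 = 2*s^2 + 9*s + 4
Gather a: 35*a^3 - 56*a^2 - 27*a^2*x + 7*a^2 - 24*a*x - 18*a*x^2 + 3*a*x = 35*a^3 + a^2*(-27*x - 49) + a*(-18*x^2 - 21*x)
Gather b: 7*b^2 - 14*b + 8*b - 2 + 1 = 7*b^2 - 6*b - 1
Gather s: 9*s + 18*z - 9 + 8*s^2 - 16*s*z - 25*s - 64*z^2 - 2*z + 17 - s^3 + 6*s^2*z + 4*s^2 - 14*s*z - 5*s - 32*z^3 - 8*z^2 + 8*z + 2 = -s^3 + s^2*(6*z + 12) + s*(-30*z - 21) - 32*z^3 - 72*z^2 + 24*z + 10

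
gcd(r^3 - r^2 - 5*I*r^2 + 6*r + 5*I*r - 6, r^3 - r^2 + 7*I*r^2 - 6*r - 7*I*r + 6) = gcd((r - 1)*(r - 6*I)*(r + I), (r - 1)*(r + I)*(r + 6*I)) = r^2 + r*(-1 + I) - I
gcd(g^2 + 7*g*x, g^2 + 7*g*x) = g^2 + 7*g*x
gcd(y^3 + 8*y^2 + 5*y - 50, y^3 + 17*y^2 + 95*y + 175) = y^2 + 10*y + 25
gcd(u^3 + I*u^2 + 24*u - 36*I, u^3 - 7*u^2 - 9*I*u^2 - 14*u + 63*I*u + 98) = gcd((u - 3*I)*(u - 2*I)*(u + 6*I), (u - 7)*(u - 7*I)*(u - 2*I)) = u - 2*I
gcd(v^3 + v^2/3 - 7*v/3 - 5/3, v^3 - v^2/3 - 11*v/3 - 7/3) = v^2 + 2*v + 1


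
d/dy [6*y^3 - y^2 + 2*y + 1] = 18*y^2 - 2*y + 2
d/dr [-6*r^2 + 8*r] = 8 - 12*r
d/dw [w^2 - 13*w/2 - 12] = 2*w - 13/2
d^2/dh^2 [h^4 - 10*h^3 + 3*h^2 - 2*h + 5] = 12*h^2 - 60*h + 6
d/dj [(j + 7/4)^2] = 2*j + 7/2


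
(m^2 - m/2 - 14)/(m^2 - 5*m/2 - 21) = (m - 4)/(m - 6)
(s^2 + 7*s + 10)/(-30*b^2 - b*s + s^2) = (s^2 + 7*s + 10)/(-30*b^2 - b*s + s^2)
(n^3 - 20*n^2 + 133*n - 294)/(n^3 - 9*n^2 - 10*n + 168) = (n - 7)/(n + 4)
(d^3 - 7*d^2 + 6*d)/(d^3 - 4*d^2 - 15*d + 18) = d/(d + 3)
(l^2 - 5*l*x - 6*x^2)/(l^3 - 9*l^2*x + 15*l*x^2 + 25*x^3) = (l - 6*x)/(l^2 - 10*l*x + 25*x^2)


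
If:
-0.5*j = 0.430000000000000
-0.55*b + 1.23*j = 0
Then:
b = -1.92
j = -0.86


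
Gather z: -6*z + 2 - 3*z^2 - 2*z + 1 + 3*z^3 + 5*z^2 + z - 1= 3*z^3 + 2*z^2 - 7*z + 2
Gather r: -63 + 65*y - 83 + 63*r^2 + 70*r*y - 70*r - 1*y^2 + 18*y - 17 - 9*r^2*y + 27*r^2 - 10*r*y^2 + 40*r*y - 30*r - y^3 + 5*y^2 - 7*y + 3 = r^2*(90 - 9*y) + r*(-10*y^2 + 110*y - 100) - y^3 + 4*y^2 + 76*y - 160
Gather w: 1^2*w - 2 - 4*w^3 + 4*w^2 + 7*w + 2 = -4*w^3 + 4*w^2 + 8*w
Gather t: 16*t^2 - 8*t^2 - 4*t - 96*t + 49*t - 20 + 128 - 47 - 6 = 8*t^2 - 51*t + 55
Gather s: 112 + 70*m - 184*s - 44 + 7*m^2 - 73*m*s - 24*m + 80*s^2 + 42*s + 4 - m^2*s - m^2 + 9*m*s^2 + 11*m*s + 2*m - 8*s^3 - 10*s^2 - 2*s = 6*m^2 + 48*m - 8*s^3 + s^2*(9*m + 70) + s*(-m^2 - 62*m - 144) + 72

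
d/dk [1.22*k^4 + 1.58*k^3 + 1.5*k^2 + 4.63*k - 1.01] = 4.88*k^3 + 4.74*k^2 + 3.0*k + 4.63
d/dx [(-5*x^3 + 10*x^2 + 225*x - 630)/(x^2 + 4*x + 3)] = 5*(-x^4 - 8*x^3 - 46*x^2 + 264*x + 639)/(x^4 + 8*x^3 + 22*x^2 + 24*x + 9)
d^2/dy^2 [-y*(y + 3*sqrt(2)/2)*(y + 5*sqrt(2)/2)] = -6*y - 8*sqrt(2)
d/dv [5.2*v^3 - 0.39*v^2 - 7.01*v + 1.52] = 15.6*v^2 - 0.78*v - 7.01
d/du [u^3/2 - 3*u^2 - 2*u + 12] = 3*u^2/2 - 6*u - 2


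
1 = 1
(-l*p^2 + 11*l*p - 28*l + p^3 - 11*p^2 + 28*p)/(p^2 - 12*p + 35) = (-l*p + 4*l + p^2 - 4*p)/(p - 5)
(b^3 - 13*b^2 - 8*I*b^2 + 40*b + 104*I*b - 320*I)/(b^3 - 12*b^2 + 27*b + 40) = (b - 8*I)/(b + 1)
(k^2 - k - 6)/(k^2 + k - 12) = (k + 2)/(k + 4)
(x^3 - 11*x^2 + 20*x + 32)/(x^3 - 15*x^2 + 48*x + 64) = (x - 4)/(x - 8)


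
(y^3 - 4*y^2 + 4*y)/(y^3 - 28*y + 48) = y*(y - 2)/(y^2 + 2*y - 24)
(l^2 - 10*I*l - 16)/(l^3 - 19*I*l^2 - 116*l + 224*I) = (l - 2*I)/(l^2 - 11*I*l - 28)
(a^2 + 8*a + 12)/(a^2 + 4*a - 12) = (a + 2)/(a - 2)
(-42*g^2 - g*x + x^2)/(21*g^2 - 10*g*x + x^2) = (6*g + x)/(-3*g + x)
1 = 1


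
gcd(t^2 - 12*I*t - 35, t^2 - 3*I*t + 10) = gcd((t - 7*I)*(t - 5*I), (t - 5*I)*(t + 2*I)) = t - 5*I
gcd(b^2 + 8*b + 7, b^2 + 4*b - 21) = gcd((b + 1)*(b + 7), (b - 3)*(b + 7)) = b + 7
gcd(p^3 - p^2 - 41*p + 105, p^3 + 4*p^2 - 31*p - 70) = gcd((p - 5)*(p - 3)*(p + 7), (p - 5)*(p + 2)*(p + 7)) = p^2 + 2*p - 35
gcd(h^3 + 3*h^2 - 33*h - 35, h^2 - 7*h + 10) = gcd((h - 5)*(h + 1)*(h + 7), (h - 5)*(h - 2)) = h - 5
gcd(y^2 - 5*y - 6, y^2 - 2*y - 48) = 1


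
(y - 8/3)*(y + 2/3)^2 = y^3 - 4*y^2/3 - 28*y/9 - 32/27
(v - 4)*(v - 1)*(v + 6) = v^3 + v^2 - 26*v + 24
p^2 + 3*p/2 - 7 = (p - 2)*(p + 7/2)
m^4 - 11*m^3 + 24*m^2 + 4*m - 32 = (m - 8)*(m - 2)^2*(m + 1)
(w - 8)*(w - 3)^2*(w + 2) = w^4 - 12*w^3 + 29*w^2 + 42*w - 144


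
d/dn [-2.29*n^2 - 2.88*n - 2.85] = -4.58*n - 2.88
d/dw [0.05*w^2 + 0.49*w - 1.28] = 0.1*w + 0.49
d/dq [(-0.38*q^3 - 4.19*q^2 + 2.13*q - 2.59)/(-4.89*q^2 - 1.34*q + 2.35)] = (1.8582*q^4 + 1.0184*q^3 + 13.3513*q^2 - 45.0232*q + 1.5349)/(23.9121*q^4 + 13.1052*q^3 - 21.1874*q^2 - 6.298*q + 5.5225)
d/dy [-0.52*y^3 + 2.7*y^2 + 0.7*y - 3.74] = -1.56*y^2 + 5.4*y + 0.7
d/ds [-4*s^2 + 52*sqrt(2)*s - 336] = -8*s + 52*sqrt(2)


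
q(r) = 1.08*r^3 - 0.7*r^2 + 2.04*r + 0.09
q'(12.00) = 451.80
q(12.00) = 1790.01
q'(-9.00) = 277.08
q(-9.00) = -862.29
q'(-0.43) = 3.24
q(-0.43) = -1.00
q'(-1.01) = 6.76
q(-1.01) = -3.80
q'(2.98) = 26.64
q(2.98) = 28.53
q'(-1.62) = 12.81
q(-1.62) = -9.64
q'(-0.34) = 2.89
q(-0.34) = -0.73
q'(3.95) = 47.06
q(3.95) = 63.79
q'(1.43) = 6.66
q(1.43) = 4.73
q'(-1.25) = 8.85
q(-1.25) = -5.66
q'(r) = 3.24*r^2 - 1.4*r + 2.04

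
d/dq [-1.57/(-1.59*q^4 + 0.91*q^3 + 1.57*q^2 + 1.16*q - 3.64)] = (-9.9852*q^3 + 4.2861*q^2 + 4.9298*q + 1.8212)/(-1.59*q^4 + 0.91*q^3 + 1.57*q^2 + 1.16*q - 3.64)^2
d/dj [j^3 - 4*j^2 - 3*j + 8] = 3*j^2 - 8*j - 3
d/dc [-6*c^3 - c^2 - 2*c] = -18*c^2 - 2*c - 2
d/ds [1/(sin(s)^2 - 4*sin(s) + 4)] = -2*cos(s)/(sin(s) - 2)^3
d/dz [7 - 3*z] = -3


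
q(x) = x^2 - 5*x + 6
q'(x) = 2*x - 5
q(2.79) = -0.17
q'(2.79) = 0.58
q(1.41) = 0.94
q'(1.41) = -2.18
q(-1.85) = 18.67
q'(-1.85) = -8.70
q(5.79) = 10.57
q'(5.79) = 6.58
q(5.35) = 7.87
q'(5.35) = 5.70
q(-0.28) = 7.48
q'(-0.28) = -5.56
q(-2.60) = 25.76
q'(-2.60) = -10.20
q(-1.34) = 14.50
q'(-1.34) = -7.68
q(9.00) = 42.00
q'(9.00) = 13.00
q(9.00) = 42.00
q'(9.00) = 13.00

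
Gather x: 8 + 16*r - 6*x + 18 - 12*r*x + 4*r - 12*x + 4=20*r + x*(-12*r - 18) + 30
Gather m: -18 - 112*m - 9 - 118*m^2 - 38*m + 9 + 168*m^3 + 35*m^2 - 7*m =168*m^3 - 83*m^2 - 157*m - 18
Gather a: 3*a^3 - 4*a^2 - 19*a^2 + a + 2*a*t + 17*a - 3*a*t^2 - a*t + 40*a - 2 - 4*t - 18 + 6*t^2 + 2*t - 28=3*a^3 - 23*a^2 + a*(-3*t^2 + t + 58) + 6*t^2 - 2*t - 48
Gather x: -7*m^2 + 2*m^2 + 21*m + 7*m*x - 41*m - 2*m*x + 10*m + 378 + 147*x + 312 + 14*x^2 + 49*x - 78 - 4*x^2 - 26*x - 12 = -5*m^2 - 10*m + 10*x^2 + x*(5*m + 170) + 600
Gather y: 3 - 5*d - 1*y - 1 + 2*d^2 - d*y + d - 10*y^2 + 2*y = 2*d^2 - 4*d - 10*y^2 + y*(1 - d) + 2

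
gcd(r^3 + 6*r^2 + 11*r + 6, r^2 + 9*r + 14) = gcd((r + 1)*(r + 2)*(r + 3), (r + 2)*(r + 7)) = r + 2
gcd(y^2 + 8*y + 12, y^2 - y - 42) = y + 6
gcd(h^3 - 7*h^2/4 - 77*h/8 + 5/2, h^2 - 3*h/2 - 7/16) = 1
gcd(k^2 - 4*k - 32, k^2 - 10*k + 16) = k - 8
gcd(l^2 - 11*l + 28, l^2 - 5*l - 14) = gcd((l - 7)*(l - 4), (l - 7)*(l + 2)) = l - 7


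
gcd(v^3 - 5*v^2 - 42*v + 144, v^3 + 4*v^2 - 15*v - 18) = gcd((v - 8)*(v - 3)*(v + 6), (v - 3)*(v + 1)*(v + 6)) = v^2 + 3*v - 18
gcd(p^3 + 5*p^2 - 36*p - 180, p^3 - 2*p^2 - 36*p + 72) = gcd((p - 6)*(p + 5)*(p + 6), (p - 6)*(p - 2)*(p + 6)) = p^2 - 36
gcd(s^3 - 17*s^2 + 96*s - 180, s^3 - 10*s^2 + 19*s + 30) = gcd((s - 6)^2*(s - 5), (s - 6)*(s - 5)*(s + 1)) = s^2 - 11*s + 30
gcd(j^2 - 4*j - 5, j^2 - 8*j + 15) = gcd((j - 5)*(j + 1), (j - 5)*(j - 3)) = j - 5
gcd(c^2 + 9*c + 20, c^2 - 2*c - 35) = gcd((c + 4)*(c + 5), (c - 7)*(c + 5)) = c + 5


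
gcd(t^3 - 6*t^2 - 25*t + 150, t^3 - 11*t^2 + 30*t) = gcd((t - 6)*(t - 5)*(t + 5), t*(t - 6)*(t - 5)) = t^2 - 11*t + 30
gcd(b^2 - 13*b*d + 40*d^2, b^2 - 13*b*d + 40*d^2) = b^2 - 13*b*d + 40*d^2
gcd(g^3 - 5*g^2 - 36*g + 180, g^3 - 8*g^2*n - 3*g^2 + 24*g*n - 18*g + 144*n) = g - 6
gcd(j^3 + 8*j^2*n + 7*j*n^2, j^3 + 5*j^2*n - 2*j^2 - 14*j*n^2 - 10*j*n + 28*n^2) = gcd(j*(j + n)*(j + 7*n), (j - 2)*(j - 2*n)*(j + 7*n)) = j + 7*n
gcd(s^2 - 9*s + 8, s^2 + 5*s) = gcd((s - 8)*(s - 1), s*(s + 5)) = 1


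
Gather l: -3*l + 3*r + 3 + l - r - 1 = -2*l + 2*r + 2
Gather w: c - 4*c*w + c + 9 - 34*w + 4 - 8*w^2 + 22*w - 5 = 2*c - 8*w^2 + w*(-4*c - 12) + 8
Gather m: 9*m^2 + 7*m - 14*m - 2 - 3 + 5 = 9*m^2 - 7*m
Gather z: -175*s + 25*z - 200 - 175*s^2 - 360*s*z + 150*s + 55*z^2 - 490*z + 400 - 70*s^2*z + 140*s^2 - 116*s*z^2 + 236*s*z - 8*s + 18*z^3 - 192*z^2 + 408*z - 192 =-35*s^2 - 33*s + 18*z^3 + z^2*(-116*s - 137) + z*(-70*s^2 - 124*s - 57) + 8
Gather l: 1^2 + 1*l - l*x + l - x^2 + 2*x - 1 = l*(2 - x) - x^2 + 2*x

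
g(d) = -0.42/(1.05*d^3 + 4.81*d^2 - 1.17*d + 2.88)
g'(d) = -0.42*(-3.15*d^2 - 9.62*d + 1.17)/(1.05*d^3 + 4.81*d^2 - 1.17*d + 2.88)^2 = (1.323*d^2 + 4.0404*d - 0.4914)/(1.05*d^3 + 4.81*d^2 - 1.17*d + 2.88)^2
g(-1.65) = -0.03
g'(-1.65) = -0.02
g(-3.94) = -0.02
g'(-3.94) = 0.01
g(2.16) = -0.01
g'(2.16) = 0.01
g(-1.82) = -0.03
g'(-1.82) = -0.02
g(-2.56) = -0.02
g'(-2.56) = -0.01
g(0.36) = -0.13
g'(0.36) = 0.12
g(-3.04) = -0.02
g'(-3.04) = -0.00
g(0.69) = -0.09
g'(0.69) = 0.13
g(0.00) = -0.15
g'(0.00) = -0.06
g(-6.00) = 0.01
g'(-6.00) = 0.01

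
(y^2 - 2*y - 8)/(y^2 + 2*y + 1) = (y^2 - 2*y - 8)/(y^2 + 2*y + 1)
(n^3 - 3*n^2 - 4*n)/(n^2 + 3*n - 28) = n*(n + 1)/(n + 7)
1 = 1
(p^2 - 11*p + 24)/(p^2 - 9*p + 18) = (p - 8)/(p - 6)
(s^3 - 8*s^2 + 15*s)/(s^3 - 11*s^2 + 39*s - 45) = s/(s - 3)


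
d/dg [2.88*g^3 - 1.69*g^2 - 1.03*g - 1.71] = 8.64*g^2 - 3.38*g - 1.03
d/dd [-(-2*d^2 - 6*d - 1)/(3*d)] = 2/3 - 1/(3*d^2)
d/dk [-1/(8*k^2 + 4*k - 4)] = (k + 1/4)/(2*k^2 + k - 1)^2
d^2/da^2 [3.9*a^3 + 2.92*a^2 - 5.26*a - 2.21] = 23.4*a + 5.84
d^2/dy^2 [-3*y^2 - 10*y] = -6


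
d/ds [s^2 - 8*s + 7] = 2*s - 8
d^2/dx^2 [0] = 0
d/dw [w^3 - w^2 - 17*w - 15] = 3*w^2 - 2*w - 17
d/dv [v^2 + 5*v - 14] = 2*v + 5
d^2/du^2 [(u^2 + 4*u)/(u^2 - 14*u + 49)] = 6*(6*u + 35)/(u^4 - 28*u^3 + 294*u^2 - 1372*u + 2401)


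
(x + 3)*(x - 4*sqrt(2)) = x^2 - 4*sqrt(2)*x + 3*x - 12*sqrt(2)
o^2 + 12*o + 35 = (o + 5)*(o + 7)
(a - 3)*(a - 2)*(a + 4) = a^3 - a^2 - 14*a + 24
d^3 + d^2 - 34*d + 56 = (d - 4)*(d - 2)*(d + 7)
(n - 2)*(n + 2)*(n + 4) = n^3 + 4*n^2 - 4*n - 16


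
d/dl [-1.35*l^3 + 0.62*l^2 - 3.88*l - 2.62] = -4.05*l^2 + 1.24*l - 3.88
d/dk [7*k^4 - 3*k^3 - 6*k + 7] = 28*k^3 - 9*k^2 - 6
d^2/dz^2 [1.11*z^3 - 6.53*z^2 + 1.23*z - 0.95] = 6.66*z - 13.06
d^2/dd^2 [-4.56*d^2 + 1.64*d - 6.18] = -9.12000000000000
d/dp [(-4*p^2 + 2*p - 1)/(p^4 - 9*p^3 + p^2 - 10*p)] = (8*p^5 - 42*p^4 + 40*p^3 + 11*p^2 + 2*p - 10)/(p^2*(p^6 - 18*p^5 + 83*p^4 - 38*p^3 + 181*p^2 - 20*p + 100))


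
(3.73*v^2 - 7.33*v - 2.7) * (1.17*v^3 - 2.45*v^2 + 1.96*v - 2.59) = 4.3641*v^5 - 17.7146*v^4 + 22.1103*v^3 - 17.4125*v^2 + 13.6927*v + 6.993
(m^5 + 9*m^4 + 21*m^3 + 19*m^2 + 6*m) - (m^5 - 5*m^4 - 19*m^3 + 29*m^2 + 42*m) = 14*m^4 + 40*m^3 - 10*m^2 - 36*m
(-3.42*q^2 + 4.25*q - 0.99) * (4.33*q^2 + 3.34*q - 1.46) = -14.8086*q^4 + 6.9797*q^3 + 14.9015*q^2 - 9.5116*q + 1.4454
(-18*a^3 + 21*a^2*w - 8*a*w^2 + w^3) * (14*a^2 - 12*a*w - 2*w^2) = -252*a^5 + 510*a^4*w - 328*a^3*w^2 + 68*a^2*w^3 + 4*a*w^4 - 2*w^5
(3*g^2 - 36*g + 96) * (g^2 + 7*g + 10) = 3*g^4 - 15*g^3 - 126*g^2 + 312*g + 960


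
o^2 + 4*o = o*(o + 4)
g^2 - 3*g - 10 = (g - 5)*(g + 2)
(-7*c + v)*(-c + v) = 7*c^2 - 8*c*v + v^2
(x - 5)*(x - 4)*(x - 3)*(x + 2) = x^4 - 10*x^3 + 23*x^2 + 34*x - 120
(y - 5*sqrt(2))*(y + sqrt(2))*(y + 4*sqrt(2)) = y^3 - 42*y - 40*sqrt(2)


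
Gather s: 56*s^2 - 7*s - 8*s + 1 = 56*s^2 - 15*s + 1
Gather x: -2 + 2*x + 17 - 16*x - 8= 7 - 14*x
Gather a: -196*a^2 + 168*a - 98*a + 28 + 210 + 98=-196*a^2 + 70*a + 336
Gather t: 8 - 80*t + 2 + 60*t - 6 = 4 - 20*t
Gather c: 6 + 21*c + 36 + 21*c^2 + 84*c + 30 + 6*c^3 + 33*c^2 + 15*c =6*c^3 + 54*c^2 + 120*c + 72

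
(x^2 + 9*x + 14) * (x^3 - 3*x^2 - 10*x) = x^5 + 6*x^4 - 23*x^3 - 132*x^2 - 140*x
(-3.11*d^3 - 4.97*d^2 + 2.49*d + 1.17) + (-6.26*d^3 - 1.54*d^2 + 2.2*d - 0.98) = -9.37*d^3 - 6.51*d^2 + 4.69*d + 0.19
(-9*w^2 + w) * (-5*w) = 45*w^3 - 5*w^2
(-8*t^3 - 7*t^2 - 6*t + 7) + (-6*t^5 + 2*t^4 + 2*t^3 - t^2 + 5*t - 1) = -6*t^5 + 2*t^4 - 6*t^3 - 8*t^2 - t + 6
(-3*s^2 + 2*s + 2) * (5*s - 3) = -15*s^3 + 19*s^2 + 4*s - 6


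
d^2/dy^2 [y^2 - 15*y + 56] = 2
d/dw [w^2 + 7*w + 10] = 2*w + 7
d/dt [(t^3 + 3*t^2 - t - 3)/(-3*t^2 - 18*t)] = (-t^4 - 12*t^3 - 19*t^2 - 6*t - 18)/(3*t^2*(t^2 + 12*t + 36))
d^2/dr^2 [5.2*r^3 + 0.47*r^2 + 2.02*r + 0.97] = 31.2*r + 0.94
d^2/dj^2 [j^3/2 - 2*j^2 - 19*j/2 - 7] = 3*j - 4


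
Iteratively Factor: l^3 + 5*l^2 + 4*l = (l + 1)*(l^2 + 4*l) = l*(l + 1)*(l + 4)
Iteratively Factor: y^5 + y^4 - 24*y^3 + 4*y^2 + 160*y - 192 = (y + 4)*(y^4 - 3*y^3 - 12*y^2 + 52*y - 48) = (y - 2)*(y + 4)*(y^3 - y^2 - 14*y + 24) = (y - 3)*(y - 2)*(y + 4)*(y^2 + 2*y - 8) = (y - 3)*(y - 2)^2*(y + 4)*(y + 4)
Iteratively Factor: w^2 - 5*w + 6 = (w - 2)*(w - 3)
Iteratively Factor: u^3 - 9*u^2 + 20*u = (u - 4)*(u^2 - 5*u) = (u - 5)*(u - 4)*(u)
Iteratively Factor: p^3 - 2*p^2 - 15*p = (p + 3)*(p^2 - 5*p) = (p - 5)*(p + 3)*(p)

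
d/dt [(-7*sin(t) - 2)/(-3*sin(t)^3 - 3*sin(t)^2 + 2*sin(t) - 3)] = (-42*sin(t)^3 - 39*sin(t)^2 - 12*sin(t) + 25)*cos(t)/(3*sin(t)^3 + 3*sin(t)^2 - 2*sin(t) + 3)^2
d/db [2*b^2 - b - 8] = 4*b - 1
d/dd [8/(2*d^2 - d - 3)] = 8*(1 - 4*d)/(-2*d^2 + d + 3)^2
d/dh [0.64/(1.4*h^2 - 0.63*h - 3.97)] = (0.4032 - 1.792*h)/(-1.4*h^2 + 0.63*h + 3.97)^2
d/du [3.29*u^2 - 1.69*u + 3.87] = 6.58*u - 1.69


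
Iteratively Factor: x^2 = (x)*(x)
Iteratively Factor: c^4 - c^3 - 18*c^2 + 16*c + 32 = (c - 4)*(c^3 + 3*c^2 - 6*c - 8) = (c - 4)*(c + 1)*(c^2 + 2*c - 8) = (c - 4)*(c - 2)*(c + 1)*(c + 4)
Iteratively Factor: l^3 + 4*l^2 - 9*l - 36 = (l - 3)*(l^2 + 7*l + 12) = (l - 3)*(l + 4)*(l + 3)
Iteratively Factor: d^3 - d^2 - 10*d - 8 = (d - 4)*(d^2 + 3*d + 2) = (d - 4)*(d + 2)*(d + 1)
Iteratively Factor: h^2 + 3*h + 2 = (h + 2)*(h + 1)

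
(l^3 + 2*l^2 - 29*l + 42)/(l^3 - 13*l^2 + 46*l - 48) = (l + 7)/(l - 8)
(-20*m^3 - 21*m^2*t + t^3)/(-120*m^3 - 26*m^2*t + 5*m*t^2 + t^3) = (m + t)/(6*m + t)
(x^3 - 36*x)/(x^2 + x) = (x^2 - 36)/(x + 1)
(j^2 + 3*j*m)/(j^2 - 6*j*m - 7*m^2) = j*(j + 3*m)/(j^2 - 6*j*m - 7*m^2)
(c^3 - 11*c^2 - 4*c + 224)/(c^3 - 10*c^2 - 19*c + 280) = (c + 4)/(c + 5)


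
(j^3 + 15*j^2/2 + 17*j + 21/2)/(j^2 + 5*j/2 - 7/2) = (j^2 + 4*j + 3)/(j - 1)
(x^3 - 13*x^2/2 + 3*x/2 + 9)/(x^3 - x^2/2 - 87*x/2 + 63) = (x + 1)/(x + 7)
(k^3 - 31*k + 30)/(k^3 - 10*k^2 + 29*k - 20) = (k + 6)/(k - 4)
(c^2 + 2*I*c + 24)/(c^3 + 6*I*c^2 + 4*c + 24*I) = (c - 4*I)/(c^2 + 4)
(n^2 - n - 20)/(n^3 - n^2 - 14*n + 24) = (n - 5)/(n^2 - 5*n + 6)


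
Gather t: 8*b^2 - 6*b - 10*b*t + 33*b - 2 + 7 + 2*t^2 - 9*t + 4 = 8*b^2 + 27*b + 2*t^2 + t*(-10*b - 9) + 9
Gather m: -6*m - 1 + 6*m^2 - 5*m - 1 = 6*m^2 - 11*m - 2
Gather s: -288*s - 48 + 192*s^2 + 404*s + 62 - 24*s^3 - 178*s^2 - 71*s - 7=-24*s^3 + 14*s^2 + 45*s + 7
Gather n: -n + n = 0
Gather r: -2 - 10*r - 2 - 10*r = -20*r - 4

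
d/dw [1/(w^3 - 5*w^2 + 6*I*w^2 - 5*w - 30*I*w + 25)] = (-3*w^2 + 10*w - 12*I*w + 5 + 30*I)/(w^3 - 5*w^2 + 6*I*w^2 - 5*w - 30*I*w + 25)^2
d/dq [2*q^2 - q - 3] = 4*q - 1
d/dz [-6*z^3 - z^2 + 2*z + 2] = -18*z^2 - 2*z + 2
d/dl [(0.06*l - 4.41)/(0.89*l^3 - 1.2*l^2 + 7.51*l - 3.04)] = (-0.1068*l^3 + 11.8467*l^2 - 10.584*l + 32.9367)/(0.7921*l^6 - 2.136*l^5 + 14.8078*l^4 - 23.4352*l^3 + 63.6961*l^2 - 45.6608*l + 9.2416)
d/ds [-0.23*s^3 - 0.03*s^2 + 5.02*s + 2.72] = -0.69*s^2 - 0.06*s + 5.02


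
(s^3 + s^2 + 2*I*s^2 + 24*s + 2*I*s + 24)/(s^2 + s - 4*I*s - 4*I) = s + 6*I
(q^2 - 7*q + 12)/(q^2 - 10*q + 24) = (q - 3)/(q - 6)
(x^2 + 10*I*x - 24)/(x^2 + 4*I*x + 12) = (x + 4*I)/(x - 2*I)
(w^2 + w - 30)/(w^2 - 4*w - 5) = (w + 6)/(w + 1)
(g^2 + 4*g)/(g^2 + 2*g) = (g + 4)/(g + 2)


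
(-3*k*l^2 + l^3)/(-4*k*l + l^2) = l*(3*k - l)/(4*k - l)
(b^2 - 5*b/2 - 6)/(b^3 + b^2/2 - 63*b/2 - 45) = (b - 4)/(b^2 - b - 30)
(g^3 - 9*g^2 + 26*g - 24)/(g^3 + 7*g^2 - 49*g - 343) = (g^3 - 9*g^2 + 26*g - 24)/(g^3 + 7*g^2 - 49*g - 343)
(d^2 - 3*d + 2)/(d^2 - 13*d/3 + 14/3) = 3*(d - 1)/(3*d - 7)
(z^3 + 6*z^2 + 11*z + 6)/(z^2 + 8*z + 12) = (z^2 + 4*z + 3)/(z + 6)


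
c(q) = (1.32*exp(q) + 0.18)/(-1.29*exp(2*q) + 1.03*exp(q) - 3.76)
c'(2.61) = 0.08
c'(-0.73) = -0.17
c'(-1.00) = -0.14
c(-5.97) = -0.05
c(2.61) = -0.08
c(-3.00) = -0.07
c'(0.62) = 0.07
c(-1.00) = -0.19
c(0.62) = -0.42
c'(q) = (1.32*exp(q) + 0.18)*(2.58*exp(2*q) - 1.03*exp(q))/(-1.29*exp(2*q) + 1.03*exp(q) - 3.76)^2 + 1.32*exp(q)/(-1.29*exp(2*q) + 1.03*exp(q) - 3.76) = (1.7028*exp(2*q) + 0.4644*exp(q) - 5.1486)*exp(q)/(1.6641*exp(4*q) - 2.6574*exp(3*q) + 10.7617*exp(2*q) - 7.7456*exp(q) + 14.1376)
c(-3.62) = -0.06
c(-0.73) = -0.23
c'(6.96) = 0.00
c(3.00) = -0.05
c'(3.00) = 0.05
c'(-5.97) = -0.00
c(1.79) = -0.18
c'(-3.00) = -0.02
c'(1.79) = 0.18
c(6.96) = -0.00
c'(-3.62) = -0.01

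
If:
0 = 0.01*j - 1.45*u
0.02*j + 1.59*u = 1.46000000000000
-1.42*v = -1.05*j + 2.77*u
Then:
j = 47.15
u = 0.33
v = 34.23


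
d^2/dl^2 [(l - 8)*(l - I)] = 2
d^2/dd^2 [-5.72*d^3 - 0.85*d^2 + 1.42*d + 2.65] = -34.32*d - 1.7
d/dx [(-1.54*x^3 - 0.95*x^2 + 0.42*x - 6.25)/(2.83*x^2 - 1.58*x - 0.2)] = (-4.3582*x^4 + 4.8664*x^3 + 1.2364*x^2 + 35.755*x - 9.959)/(8.0089*x^4 - 8.9428*x^3 + 1.3644*x^2 + 0.632*x + 0.04)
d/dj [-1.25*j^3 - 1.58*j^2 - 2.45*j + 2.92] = -3.75*j^2 - 3.16*j - 2.45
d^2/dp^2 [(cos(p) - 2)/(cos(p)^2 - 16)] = (8*(cos(p) - 2)*sin(p)^2*cos(p)^2 - (cos(p)^2 - 16)^2*cos(p) + 2*(cos(p)^2 - 16)*(-2*cos(2*p) + cos(3*p)))/(cos(p)^2 - 16)^3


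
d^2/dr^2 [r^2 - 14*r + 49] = 2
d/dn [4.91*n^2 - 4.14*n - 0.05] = 9.82*n - 4.14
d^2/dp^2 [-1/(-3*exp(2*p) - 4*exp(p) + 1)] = 4*(-(3*exp(p) + 1)*(3*exp(2*p) + 4*exp(p) - 1) + 2*(3*exp(p) + 2)^2*exp(p))*exp(p)/(3*exp(2*p) + 4*exp(p) - 1)^3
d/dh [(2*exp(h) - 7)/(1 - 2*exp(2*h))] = (4*exp(2*h) - 28*exp(h) + 2)*exp(h)/(4*exp(4*h) - 4*exp(2*h) + 1)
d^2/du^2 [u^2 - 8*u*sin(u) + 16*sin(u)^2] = 8*u*sin(u) - 64*sin(u)^2 - 16*cos(u) + 34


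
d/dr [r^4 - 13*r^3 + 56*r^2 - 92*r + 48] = 4*r^3 - 39*r^2 + 112*r - 92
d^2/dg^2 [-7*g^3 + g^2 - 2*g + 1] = 2 - 42*g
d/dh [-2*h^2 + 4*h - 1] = 4 - 4*h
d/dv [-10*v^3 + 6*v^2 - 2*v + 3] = -30*v^2 + 12*v - 2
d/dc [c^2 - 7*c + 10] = 2*c - 7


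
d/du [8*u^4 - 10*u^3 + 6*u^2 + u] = 32*u^3 - 30*u^2 + 12*u + 1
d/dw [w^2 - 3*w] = 2*w - 3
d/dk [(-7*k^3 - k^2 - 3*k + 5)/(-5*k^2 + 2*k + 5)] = (35*k^4 - 28*k^3 - 122*k^2 + 40*k - 25)/(25*k^4 - 20*k^3 - 46*k^2 + 20*k + 25)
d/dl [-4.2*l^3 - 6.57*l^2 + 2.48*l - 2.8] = -12.6*l^2 - 13.14*l + 2.48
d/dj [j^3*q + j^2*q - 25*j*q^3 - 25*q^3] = q*(3*j^2 + 2*j - 25*q^2)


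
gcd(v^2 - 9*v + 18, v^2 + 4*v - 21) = v - 3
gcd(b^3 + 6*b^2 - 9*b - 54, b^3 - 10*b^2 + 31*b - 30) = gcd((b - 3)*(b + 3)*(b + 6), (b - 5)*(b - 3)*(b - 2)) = b - 3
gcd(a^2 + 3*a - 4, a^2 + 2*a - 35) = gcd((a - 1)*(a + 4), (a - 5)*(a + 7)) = 1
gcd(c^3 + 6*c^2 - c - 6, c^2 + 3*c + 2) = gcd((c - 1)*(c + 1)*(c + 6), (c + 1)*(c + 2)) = c + 1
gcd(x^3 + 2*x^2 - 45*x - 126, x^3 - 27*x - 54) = x + 3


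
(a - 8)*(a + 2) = a^2 - 6*a - 16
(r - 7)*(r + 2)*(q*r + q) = q*r^3 - 4*q*r^2 - 19*q*r - 14*q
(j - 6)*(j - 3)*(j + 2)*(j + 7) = j^4 - 49*j^2 + 36*j + 252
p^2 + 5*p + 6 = (p + 2)*(p + 3)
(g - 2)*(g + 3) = g^2 + g - 6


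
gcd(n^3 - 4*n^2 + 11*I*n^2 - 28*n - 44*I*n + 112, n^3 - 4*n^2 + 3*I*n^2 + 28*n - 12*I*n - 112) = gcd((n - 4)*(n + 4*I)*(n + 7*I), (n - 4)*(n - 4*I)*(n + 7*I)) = n^2 + n*(-4 + 7*I) - 28*I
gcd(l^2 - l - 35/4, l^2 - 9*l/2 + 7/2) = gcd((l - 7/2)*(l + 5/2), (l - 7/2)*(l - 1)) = l - 7/2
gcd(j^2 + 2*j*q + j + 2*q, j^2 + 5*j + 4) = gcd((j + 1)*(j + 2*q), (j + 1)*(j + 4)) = j + 1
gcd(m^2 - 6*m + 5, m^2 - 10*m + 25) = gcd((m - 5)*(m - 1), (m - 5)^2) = m - 5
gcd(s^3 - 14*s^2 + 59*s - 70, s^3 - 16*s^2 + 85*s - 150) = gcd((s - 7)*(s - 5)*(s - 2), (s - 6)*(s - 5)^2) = s - 5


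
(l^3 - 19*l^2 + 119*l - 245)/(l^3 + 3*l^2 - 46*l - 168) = (l^2 - 12*l + 35)/(l^2 + 10*l + 24)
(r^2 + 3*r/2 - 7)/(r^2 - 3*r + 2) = (r + 7/2)/(r - 1)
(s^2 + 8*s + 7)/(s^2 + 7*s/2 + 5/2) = 2*(s + 7)/(2*s + 5)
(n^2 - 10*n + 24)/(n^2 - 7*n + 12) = (n - 6)/(n - 3)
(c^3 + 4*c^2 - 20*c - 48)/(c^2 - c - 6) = (c^2 + 2*c - 24)/(c - 3)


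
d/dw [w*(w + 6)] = 2*w + 6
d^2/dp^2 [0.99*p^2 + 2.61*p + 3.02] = 1.98000000000000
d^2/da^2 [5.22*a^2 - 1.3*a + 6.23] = 10.4400000000000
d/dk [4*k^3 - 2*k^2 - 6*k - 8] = 12*k^2 - 4*k - 6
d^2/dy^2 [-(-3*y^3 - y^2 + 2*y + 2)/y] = 6 - 4/y^3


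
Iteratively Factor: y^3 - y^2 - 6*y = (y)*(y^2 - y - 6) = y*(y + 2)*(y - 3)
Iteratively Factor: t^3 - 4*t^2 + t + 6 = (t + 1)*(t^2 - 5*t + 6) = (t - 3)*(t + 1)*(t - 2)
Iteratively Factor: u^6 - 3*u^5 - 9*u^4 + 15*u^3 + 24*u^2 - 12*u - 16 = (u + 2)*(u^5 - 5*u^4 + u^3 + 13*u^2 - 2*u - 8) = (u + 1)*(u + 2)*(u^4 - 6*u^3 + 7*u^2 + 6*u - 8) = (u - 4)*(u + 1)*(u + 2)*(u^3 - 2*u^2 - u + 2) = (u - 4)*(u - 1)*(u + 1)*(u + 2)*(u^2 - u - 2) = (u - 4)*(u - 2)*(u - 1)*(u + 1)*(u + 2)*(u + 1)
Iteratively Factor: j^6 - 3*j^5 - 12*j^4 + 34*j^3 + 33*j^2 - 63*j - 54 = (j + 3)*(j^5 - 6*j^4 + 6*j^3 + 16*j^2 - 15*j - 18) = (j - 3)*(j + 3)*(j^4 - 3*j^3 - 3*j^2 + 7*j + 6) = (j - 3)*(j + 1)*(j + 3)*(j^3 - 4*j^2 + j + 6) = (j - 3)*(j + 1)^2*(j + 3)*(j^2 - 5*j + 6) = (j - 3)*(j - 2)*(j + 1)^2*(j + 3)*(j - 3)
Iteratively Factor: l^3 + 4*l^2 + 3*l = (l)*(l^2 + 4*l + 3) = l*(l + 1)*(l + 3)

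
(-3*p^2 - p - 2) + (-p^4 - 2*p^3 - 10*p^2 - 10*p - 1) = -p^4 - 2*p^3 - 13*p^2 - 11*p - 3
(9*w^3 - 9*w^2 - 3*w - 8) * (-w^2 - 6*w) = -9*w^5 - 45*w^4 + 57*w^3 + 26*w^2 + 48*w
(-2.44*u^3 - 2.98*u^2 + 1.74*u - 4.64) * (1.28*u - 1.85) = -3.1232*u^4 + 0.6996*u^3 + 7.7402*u^2 - 9.1582*u + 8.584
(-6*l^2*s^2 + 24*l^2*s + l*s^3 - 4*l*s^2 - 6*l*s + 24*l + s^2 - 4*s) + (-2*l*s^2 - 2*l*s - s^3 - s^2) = -6*l^2*s^2 + 24*l^2*s + l*s^3 - 6*l*s^2 - 8*l*s + 24*l - s^3 - 4*s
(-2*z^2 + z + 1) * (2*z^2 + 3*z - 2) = -4*z^4 - 4*z^3 + 9*z^2 + z - 2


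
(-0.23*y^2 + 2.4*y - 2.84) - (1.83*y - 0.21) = -0.23*y^2 + 0.57*y - 2.63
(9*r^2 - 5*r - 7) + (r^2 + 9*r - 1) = 10*r^2 + 4*r - 8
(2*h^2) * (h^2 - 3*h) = 2*h^4 - 6*h^3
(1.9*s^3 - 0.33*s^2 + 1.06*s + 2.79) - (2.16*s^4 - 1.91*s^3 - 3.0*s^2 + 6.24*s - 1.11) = -2.16*s^4 + 3.81*s^3 + 2.67*s^2 - 5.18*s + 3.9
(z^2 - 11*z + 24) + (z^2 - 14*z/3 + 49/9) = 2*z^2 - 47*z/3 + 265/9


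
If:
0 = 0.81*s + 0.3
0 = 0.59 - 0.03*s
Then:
No Solution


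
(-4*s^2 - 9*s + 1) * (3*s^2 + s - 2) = -12*s^4 - 31*s^3 + 2*s^2 + 19*s - 2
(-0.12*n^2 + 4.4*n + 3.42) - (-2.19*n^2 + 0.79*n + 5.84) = 2.07*n^2 + 3.61*n - 2.42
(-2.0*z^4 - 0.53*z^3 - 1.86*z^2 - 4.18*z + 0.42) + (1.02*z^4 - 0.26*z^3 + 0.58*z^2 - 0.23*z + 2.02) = -0.98*z^4 - 0.79*z^3 - 1.28*z^2 - 4.41*z + 2.44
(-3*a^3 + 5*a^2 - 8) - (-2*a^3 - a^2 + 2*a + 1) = -a^3 + 6*a^2 - 2*a - 9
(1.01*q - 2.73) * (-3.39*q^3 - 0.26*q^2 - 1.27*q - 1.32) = -3.4239*q^4 + 8.9921*q^3 - 0.5729*q^2 + 2.1339*q + 3.6036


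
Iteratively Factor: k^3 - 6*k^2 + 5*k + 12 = (k - 4)*(k^2 - 2*k - 3) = (k - 4)*(k + 1)*(k - 3)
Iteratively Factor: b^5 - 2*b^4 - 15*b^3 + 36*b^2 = (b - 3)*(b^4 + b^3 - 12*b^2) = b*(b - 3)*(b^3 + b^2 - 12*b) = b*(b - 3)*(b + 4)*(b^2 - 3*b) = b^2*(b - 3)*(b + 4)*(b - 3)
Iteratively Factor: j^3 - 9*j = (j)*(j^2 - 9) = j*(j - 3)*(j + 3)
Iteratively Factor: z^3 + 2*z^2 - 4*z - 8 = (z + 2)*(z^2 - 4) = (z + 2)^2*(z - 2)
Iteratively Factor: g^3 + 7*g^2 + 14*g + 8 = (g + 1)*(g^2 + 6*g + 8) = (g + 1)*(g + 4)*(g + 2)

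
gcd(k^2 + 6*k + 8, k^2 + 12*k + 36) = 1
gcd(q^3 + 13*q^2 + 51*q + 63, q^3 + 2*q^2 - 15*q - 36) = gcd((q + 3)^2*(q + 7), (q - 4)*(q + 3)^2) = q^2 + 6*q + 9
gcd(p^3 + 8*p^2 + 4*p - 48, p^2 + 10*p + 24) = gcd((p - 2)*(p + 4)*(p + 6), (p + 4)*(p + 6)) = p^2 + 10*p + 24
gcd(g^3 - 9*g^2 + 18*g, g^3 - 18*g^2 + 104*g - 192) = g - 6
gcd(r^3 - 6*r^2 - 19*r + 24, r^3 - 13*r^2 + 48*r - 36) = r - 1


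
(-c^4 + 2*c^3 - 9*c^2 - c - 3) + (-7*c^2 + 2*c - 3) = -c^4 + 2*c^3 - 16*c^2 + c - 6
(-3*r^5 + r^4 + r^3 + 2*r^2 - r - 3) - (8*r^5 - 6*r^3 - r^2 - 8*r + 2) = -11*r^5 + r^4 + 7*r^3 + 3*r^2 + 7*r - 5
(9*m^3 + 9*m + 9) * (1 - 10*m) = -90*m^4 + 9*m^3 - 90*m^2 - 81*m + 9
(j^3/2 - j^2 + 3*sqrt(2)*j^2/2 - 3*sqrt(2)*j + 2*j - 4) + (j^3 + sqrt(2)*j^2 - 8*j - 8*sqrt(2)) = 3*j^3/2 - j^2 + 5*sqrt(2)*j^2/2 - 6*j - 3*sqrt(2)*j - 8*sqrt(2) - 4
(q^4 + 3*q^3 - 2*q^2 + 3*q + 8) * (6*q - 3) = 6*q^5 + 15*q^4 - 21*q^3 + 24*q^2 + 39*q - 24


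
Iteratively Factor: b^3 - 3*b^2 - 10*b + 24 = (b + 3)*(b^2 - 6*b + 8) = (b - 4)*(b + 3)*(b - 2)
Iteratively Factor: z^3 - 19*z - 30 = (z - 5)*(z^2 + 5*z + 6) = (z - 5)*(z + 2)*(z + 3)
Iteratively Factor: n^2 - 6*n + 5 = (n - 5)*(n - 1)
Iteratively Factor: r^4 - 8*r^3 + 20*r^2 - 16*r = (r - 2)*(r^3 - 6*r^2 + 8*r) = (r - 4)*(r - 2)*(r^2 - 2*r) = r*(r - 4)*(r - 2)*(r - 2)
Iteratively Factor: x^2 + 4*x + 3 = (x + 3)*(x + 1)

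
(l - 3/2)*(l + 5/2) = l^2 + l - 15/4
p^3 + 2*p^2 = p^2*(p + 2)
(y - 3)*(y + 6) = y^2 + 3*y - 18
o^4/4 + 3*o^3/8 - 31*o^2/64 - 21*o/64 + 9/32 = (o/4 + 1/4)*(o - 3/4)^2*(o + 2)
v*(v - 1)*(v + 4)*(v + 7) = v^4 + 10*v^3 + 17*v^2 - 28*v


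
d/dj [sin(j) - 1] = cos(j)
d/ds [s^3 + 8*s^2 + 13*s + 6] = 3*s^2 + 16*s + 13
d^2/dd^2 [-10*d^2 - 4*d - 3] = -20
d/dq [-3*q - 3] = -3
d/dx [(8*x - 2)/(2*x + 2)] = 5/(x + 1)^2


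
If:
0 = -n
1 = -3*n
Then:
No Solution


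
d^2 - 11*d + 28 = (d - 7)*(d - 4)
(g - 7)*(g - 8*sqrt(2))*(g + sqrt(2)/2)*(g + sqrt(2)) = g^4 - 13*sqrt(2)*g^3/2 - 7*g^3 - 23*g^2 + 91*sqrt(2)*g^2/2 - 8*sqrt(2)*g + 161*g + 56*sqrt(2)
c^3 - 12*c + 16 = (c - 2)^2*(c + 4)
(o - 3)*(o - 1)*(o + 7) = o^3 + 3*o^2 - 25*o + 21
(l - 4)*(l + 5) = l^2 + l - 20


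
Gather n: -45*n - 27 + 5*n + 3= -40*n - 24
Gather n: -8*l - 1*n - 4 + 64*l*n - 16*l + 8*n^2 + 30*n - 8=-24*l + 8*n^2 + n*(64*l + 29) - 12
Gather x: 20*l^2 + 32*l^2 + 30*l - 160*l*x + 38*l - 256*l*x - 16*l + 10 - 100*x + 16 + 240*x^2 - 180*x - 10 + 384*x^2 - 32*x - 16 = 52*l^2 + 52*l + 624*x^2 + x*(-416*l - 312)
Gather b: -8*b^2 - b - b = -8*b^2 - 2*b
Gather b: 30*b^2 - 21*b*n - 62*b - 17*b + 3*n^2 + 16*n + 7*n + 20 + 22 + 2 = 30*b^2 + b*(-21*n - 79) + 3*n^2 + 23*n + 44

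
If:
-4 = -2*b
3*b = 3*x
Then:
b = 2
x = 2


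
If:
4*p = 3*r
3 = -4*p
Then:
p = -3/4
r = -1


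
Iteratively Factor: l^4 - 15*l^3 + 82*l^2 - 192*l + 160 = (l - 5)*(l^3 - 10*l^2 + 32*l - 32) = (l - 5)*(l - 4)*(l^2 - 6*l + 8) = (l - 5)*(l - 4)*(l - 2)*(l - 4)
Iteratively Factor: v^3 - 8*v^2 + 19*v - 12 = (v - 3)*(v^2 - 5*v + 4) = (v - 3)*(v - 1)*(v - 4)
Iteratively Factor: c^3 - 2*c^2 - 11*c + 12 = (c + 3)*(c^2 - 5*c + 4) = (c - 4)*(c + 3)*(c - 1)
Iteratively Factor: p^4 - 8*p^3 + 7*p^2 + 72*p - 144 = (p - 4)*(p^3 - 4*p^2 - 9*p + 36) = (p - 4)*(p + 3)*(p^2 - 7*p + 12) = (p - 4)^2*(p + 3)*(p - 3)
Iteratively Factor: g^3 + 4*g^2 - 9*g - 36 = (g + 3)*(g^2 + g - 12) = (g - 3)*(g + 3)*(g + 4)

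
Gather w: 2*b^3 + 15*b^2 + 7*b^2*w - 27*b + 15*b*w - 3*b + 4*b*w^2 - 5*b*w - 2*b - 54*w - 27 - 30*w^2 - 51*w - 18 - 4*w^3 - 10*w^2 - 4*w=2*b^3 + 15*b^2 - 32*b - 4*w^3 + w^2*(4*b - 40) + w*(7*b^2 + 10*b - 109) - 45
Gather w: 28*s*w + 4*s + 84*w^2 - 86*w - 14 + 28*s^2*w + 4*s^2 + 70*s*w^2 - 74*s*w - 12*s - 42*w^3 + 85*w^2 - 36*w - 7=4*s^2 - 8*s - 42*w^3 + w^2*(70*s + 169) + w*(28*s^2 - 46*s - 122) - 21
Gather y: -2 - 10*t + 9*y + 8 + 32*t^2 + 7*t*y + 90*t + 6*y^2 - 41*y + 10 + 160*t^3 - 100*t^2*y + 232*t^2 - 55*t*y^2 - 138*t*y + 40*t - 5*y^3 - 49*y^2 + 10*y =160*t^3 + 264*t^2 + 120*t - 5*y^3 + y^2*(-55*t - 43) + y*(-100*t^2 - 131*t - 22) + 16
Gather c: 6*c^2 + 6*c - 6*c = 6*c^2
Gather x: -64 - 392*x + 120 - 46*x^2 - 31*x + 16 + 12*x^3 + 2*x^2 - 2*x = 12*x^3 - 44*x^2 - 425*x + 72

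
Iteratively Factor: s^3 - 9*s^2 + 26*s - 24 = (s - 4)*(s^2 - 5*s + 6) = (s - 4)*(s - 2)*(s - 3)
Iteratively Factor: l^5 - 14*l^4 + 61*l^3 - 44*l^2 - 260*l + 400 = (l - 5)*(l^4 - 9*l^3 + 16*l^2 + 36*l - 80) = (l - 5)*(l + 2)*(l^3 - 11*l^2 + 38*l - 40) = (l - 5)*(l - 2)*(l + 2)*(l^2 - 9*l + 20) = (l - 5)^2*(l - 2)*(l + 2)*(l - 4)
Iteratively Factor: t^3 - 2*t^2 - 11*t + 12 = (t - 1)*(t^2 - t - 12) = (t - 4)*(t - 1)*(t + 3)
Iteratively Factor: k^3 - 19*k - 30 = (k + 3)*(k^2 - 3*k - 10) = (k - 5)*(k + 3)*(k + 2)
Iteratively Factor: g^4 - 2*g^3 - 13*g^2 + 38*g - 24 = (g - 2)*(g^3 - 13*g + 12) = (g - 3)*(g - 2)*(g^2 + 3*g - 4) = (g - 3)*(g - 2)*(g + 4)*(g - 1)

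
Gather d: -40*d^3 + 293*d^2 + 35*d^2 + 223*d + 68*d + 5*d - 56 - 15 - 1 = -40*d^3 + 328*d^2 + 296*d - 72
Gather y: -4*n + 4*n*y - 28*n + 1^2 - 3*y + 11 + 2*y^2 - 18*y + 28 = -32*n + 2*y^2 + y*(4*n - 21) + 40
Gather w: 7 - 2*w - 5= 2 - 2*w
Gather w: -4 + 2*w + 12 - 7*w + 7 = 15 - 5*w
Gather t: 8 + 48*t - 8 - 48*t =0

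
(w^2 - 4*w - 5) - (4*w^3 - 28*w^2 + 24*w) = -4*w^3 + 29*w^2 - 28*w - 5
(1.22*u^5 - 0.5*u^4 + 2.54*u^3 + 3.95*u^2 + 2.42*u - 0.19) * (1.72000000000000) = 2.0984*u^5 - 0.86*u^4 + 4.3688*u^3 + 6.794*u^2 + 4.1624*u - 0.3268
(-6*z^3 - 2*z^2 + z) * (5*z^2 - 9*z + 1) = -30*z^5 + 44*z^4 + 17*z^3 - 11*z^2 + z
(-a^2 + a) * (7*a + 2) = -7*a^3 + 5*a^2 + 2*a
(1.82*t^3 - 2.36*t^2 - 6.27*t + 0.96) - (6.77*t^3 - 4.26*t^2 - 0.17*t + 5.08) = -4.95*t^3 + 1.9*t^2 - 6.1*t - 4.12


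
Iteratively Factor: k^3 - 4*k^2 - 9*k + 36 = (k + 3)*(k^2 - 7*k + 12) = (k - 4)*(k + 3)*(k - 3)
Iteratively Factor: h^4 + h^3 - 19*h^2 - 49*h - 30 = (h - 5)*(h^3 + 6*h^2 + 11*h + 6) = (h - 5)*(h + 1)*(h^2 + 5*h + 6) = (h - 5)*(h + 1)*(h + 3)*(h + 2)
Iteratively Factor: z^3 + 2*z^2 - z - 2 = (z - 1)*(z^2 + 3*z + 2) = (z - 1)*(z + 1)*(z + 2)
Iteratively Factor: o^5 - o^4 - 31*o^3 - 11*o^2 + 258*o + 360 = (o - 5)*(o^4 + 4*o^3 - 11*o^2 - 66*o - 72) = (o - 5)*(o + 3)*(o^3 + o^2 - 14*o - 24) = (o - 5)*(o + 3)^2*(o^2 - 2*o - 8) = (o - 5)*(o - 4)*(o + 3)^2*(o + 2)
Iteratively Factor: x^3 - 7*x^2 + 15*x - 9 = (x - 1)*(x^2 - 6*x + 9) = (x - 3)*(x - 1)*(x - 3)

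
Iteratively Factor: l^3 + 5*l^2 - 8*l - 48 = (l + 4)*(l^2 + l - 12) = (l - 3)*(l + 4)*(l + 4)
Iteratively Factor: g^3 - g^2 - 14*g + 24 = (g + 4)*(g^2 - 5*g + 6) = (g - 3)*(g + 4)*(g - 2)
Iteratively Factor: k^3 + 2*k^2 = (k)*(k^2 + 2*k) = k*(k + 2)*(k)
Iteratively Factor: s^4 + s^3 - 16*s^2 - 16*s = (s - 4)*(s^3 + 5*s^2 + 4*s) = (s - 4)*(s + 1)*(s^2 + 4*s) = (s - 4)*(s + 1)*(s + 4)*(s)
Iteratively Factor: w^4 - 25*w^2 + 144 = (w + 4)*(w^3 - 4*w^2 - 9*w + 36) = (w + 3)*(w + 4)*(w^2 - 7*w + 12) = (w - 3)*(w + 3)*(w + 4)*(w - 4)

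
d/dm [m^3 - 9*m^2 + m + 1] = 3*m^2 - 18*m + 1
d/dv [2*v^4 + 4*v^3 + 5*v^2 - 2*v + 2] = 8*v^3 + 12*v^2 + 10*v - 2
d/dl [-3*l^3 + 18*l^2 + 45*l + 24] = -9*l^2 + 36*l + 45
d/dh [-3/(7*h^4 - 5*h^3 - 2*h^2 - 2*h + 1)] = 3*(28*h^3 - 15*h^2 - 4*h - 2)/(-7*h^4 + 5*h^3 + 2*h^2 + 2*h - 1)^2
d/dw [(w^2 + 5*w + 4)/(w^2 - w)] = 2*(-3*w^2 - 4*w + 2)/(w^2*(w^2 - 2*w + 1))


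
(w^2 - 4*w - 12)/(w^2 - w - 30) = (w + 2)/(w + 5)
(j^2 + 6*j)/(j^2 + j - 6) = j*(j + 6)/(j^2 + j - 6)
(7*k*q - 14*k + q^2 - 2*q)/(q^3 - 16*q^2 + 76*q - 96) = (7*k + q)/(q^2 - 14*q + 48)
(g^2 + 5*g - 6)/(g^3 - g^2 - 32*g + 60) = (g - 1)/(g^2 - 7*g + 10)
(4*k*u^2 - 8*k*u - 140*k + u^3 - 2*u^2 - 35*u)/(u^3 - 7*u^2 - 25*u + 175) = (4*k + u)/(u - 5)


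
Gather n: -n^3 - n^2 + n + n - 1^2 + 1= -n^3 - n^2 + 2*n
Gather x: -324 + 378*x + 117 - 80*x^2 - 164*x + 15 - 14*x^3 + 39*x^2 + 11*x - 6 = -14*x^3 - 41*x^2 + 225*x - 198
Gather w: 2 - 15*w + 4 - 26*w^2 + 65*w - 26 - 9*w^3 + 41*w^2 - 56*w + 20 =-9*w^3 + 15*w^2 - 6*w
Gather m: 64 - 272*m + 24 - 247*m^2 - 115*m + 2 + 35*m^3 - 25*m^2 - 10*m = 35*m^3 - 272*m^2 - 397*m + 90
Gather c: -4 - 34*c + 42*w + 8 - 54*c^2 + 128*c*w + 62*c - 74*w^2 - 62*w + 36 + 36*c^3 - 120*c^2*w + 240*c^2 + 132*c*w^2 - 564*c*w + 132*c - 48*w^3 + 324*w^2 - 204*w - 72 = 36*c^3 + c^2*(186 - 120*w) + c*(132*w^2 - 436*w + 160) - 48*w^3 + 250*w^2 - 224*w - 32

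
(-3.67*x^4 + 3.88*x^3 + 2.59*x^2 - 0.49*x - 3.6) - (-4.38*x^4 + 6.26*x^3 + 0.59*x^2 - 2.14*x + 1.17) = 0.71*x^4 - 2.38*x^3 + 2.0*x^2 + 1.65*x - 4.77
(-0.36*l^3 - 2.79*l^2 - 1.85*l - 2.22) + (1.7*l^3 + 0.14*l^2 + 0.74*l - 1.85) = 1.34*l^3 - 2.65*l^2 - 1.11*l - 4.07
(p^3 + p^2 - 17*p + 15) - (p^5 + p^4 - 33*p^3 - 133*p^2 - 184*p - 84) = -p^5 - p^4 + 34*p^3 + 134*p^2 + 167*p + 99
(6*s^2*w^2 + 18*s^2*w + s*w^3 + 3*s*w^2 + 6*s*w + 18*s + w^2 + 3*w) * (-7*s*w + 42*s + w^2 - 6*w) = -42*s^3*w^3 + 126*s^3*w^2 + 756*s^3*w - s^2*w^4 + 3*s^2*w^3 - 24*s^2*w^2 + 126*s^2*w + 756*s^2 + s*w^5 - 3*s*w^4 - 19*s*w^3 + 3*s*w^2 + 18*s*w + w^4 - 3*w^3 - 18*w^2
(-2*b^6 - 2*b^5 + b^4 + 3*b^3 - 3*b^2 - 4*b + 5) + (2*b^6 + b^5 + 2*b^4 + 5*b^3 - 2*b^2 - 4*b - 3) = -b^5 + 3*b^4 + 8*b^3 - 5*b^2 - 8*b + 2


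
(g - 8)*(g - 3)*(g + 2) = g^3 - 9*g^2 + 2*g + 48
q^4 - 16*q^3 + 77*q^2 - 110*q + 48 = (q - 8)*(q - 6)*(q - 1)^2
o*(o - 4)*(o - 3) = o^3 - 7*o^2 + 12*o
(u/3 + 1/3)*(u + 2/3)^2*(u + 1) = u^4/3 + 10*u^3/9 + 37*u^2/27 + 20*u/27 + 4/27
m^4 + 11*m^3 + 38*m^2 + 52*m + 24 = (m + 1)*(m + 2)^2*(m + 6)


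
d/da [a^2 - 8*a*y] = 2*a - 8*y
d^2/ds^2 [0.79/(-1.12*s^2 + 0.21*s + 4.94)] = (-1.981952*s^2 + 0.371616*s + 0.79*(2.24*s - 0.21)*(4.48*s - 0.42) + 8.741824)/(-1.12*s^2 + 0.21*s + 4.94)^3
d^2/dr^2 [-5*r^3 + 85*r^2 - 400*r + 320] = 170 - 30*r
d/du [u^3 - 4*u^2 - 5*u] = 3*u^2 - 8*u - 5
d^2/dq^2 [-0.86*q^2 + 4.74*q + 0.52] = -1.72000000000000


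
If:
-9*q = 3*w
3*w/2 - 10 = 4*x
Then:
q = -8*x/9 - 20/9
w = 8*x/3 + 20/3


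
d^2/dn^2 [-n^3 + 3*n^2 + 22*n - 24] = 6 - 6*n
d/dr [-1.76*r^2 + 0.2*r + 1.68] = 0.2 - 3.52*r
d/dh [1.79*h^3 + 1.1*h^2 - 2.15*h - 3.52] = 5.37*h^2 + 2.2*h - 2.15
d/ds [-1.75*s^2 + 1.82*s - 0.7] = 1.82 - 3.5*s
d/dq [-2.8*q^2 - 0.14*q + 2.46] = -5.6*q - 0.14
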